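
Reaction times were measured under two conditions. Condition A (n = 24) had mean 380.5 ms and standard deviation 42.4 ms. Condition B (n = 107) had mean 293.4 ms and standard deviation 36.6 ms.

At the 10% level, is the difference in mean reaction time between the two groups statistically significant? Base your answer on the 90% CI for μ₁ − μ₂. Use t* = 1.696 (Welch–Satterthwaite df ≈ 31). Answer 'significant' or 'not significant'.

SE₁ = s₁/√n₁ = 42.4/√24 = 8.6549; SE₂ = 36.6/√107 = 3.5383.
Independent samples, unequal variances: SE_diff = √(SE₁² + SE₂²) = √(74.90729401 + 12.51956689) = 9.3502.
t* = 1.696, so margin of error = 1.696 × 9.3502 = 15.8579.
Difference in means = 380.5 − 293.4 = 87.1000.
87.1000 ± 15.8579 → (71.2421, 102.9579).
The interval (71.2421, 102.9579) does not contain 0, so the difference is significant.

significant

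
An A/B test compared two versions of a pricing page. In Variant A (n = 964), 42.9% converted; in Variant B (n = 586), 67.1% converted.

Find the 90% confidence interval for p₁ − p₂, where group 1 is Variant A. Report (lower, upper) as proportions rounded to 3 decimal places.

(-0.283, -0.201)

The two standard errors are √(0.4290×0.5710/964) = 0.01594 and √(0.6710×0.3290/586) = 0.01941.
Because the samples are independent, SE_diff = √(0.01594² + 0.01941²) = 0.02512.
Using z* = 1.645 for 90%, ME = 1.645 × 0.02512 = 0.04132.
p̂₁ − p̂₂ = -0.2420; interval -0.2420 ± 0.04132 gives (-0.283, -0.201).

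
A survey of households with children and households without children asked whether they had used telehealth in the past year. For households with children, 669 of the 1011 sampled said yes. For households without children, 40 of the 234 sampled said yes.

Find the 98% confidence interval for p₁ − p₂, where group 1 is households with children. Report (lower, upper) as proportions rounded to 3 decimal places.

(0.424, 0.558)

First, p̂₁ = 669/1011 = 0.6617; p̂₂ = 40/234 = 0.1709.
The two standard errors are √(0.6617×0.3383/1011) = 0.01488 and √(0.1709×0.8291/234) = 0.02461.
Because the samples are independent, SE_diff = √(0.01488² + 0.02461²) = 0.02876.
Using z* = 2.326 for 98%, ME = 2.326 × 0.02876 = 0.06690.
p̂₁ − p̂₂ = 0.4908; interval 0.4908 ± 0.06690 gives (0.424, 0.558).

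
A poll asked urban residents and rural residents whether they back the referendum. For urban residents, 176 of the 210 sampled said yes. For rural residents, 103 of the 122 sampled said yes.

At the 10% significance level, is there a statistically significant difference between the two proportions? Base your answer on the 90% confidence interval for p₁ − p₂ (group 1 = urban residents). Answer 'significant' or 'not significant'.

not significant

p̂₁ = 176/210 = 0.8381 and p̂₂ = 103/122 = 0.8443.
SE₁ = √(p̂₁(1−p̂₁)/n₁) = √(0.8381·0.1619/210) = 0.02542; SE₂ = √(0.8443·0.1557/122) = 0.03283.
Independent samples: SE of the difference = √(SE₁² + SE₂²) = √(0.0006461764 + 0.0010778089) = 0.04152.
z* for 90% confidence is 1.645, so the margin of error is 1.645 × 0.04152 = 0.06830.
Point estimate p̂₁ − p̂₂ = 0.8381 − 0.8443 = -0.0062.
-0.0062 ± 0.06830 → (-0.07450, 0.06210).
The interval (-0.07450, 0.06210) contains 0, so the difference is not significant.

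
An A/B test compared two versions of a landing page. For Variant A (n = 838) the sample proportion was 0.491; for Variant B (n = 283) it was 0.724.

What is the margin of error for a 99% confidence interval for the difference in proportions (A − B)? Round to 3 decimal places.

0.082

The two standard errors are √(0.4910×0.5090/838) = 0.01727 and √(0.7240×0.2760/283) = 0.02657.
Because the samples are independent, SE_diff = √(0.01727² + 0.02657²) = 0.03169.
Using z* = 2.576 for 99%, ME = 2.576 × 0.03169 = 0.08163.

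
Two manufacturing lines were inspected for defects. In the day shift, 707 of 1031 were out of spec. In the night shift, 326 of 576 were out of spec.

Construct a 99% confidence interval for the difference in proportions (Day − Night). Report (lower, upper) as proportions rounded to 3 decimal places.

(0.055, 0.185)

Sample proportions: 707/1031 = 0.6857, 326/576 = 0.5660.
Each SE is √(p̂(1−p̂)/n): √(0.6857·0.3143/1031) = 0.01446 and √(0.5660·0.4340/576) = 0.02065.
SE(p̂₁ − p̂₂) = √(SE₁² + SE₂²) = √(0.0002090916 + 0.0004264225) = 0.02521, since the two samples are independent.
At 99% confidence z* = 2.576; margin = 2.576 × 0.02521 = 0.06494.
The difference is 0.6857 − 0.5660 = 0.1197, so the interval is 0.1197 ± 0.06494 = (0.055, 0.185).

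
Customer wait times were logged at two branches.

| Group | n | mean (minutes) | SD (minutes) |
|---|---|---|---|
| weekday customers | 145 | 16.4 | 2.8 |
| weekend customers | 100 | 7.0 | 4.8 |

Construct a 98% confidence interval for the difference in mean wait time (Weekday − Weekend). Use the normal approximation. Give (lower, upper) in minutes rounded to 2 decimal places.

(8.16, 10.64)

Per-group SEs: s₁/√n₁ = 2.8/√145 = 0.2325, s₂/√n₂ = 4.8/√100 = 0.4800.
Unpooled SE of the difference: √(0.05405625 + 0.2304) = 0.5333.
Margin of error = z* · SE = 2.326 × 0.5333 = 1.2405.
x̄₁ − x̄₂ = 16.4 − 7.0 = 9.4000.
CI: 9.4000 ± 1.2405 = (8.16, 10.64).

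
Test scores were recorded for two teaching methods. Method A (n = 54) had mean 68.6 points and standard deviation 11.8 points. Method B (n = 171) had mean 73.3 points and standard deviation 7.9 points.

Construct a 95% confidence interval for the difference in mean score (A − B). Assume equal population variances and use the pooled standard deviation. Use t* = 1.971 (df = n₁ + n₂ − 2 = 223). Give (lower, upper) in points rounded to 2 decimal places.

s_p = √[((n₁−1)s₁² + (n₂−1)s₂²)/(n₁+n₂−2)] = √[(53·11.8² + 170·7.9²)/223] = 8.9817.
SE = 8.9817·√(1/54 + 1/171) = 1.4020.
With t* = 1.971, margin = 1.971 × 1.4020 = 2.7633.
x̄₁ − x̄₂ = 68.6 − 73.3 = -4.7000; interval -4.7000 ± 2.7633 = (-7.46, -1.94).

(-7.46, -1.94)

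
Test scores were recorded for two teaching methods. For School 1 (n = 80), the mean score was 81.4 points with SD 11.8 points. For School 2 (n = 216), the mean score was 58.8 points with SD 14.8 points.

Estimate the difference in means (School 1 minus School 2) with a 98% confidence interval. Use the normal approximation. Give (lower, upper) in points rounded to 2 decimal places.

SE₁ = s₁/√n₁ = 11.8/√80 = 1.3193; SE₂ = 14.8/√216 = 1.0070.
Independent samples, unequal variances: SE_diff = √(SE₁² + SE₂²) = √(1.74055249 + 1.014049) = 1.6597.
z* = 2.326, so margin of error = 2.326 × 1.6597 = 3.8605.
Difference in means = 81.4 − 58.8 = 22.6000.
22.6000 ± 3.8605 → (18.74, 26.46).

(18.74, 26.46)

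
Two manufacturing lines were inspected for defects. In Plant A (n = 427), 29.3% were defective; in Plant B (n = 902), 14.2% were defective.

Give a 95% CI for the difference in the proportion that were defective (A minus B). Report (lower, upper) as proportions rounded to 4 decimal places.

Each SE is √(p̂(1−p̂)/n): √(0.2930·0.7070/427) = 0.02203 and √(0.1420·0.8580/902) = 0.01162.
SE(p̂₁ − p̂₂) = √(SE₁² + SE₂²) = √(0.0004853209 + 0.0001350244) = 0.02491, since the two samples are independent.
At 95% confidence z* = 1.960; margin = 1.960 × 0.02491 = 0.04882.
The difference is 0.2930 − 0.1420 = 0.1510, so the interval is 0.1510 ± 0.04882 = (0.1022, 0.1998).

(0.1022, 0.1998)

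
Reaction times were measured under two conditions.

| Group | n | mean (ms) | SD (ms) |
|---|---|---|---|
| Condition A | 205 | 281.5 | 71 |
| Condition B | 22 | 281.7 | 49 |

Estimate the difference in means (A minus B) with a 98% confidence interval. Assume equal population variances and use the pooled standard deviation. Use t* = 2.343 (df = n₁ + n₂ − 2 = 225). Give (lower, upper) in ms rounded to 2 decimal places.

(-36.60, 36.20)

Pooled variance s_p² = [204·71² + 21·49²] / (205+22−2) = 4794.6000, so s_p = 69.2431.
SE_diff = s_p·√(1/n₁ + 1/n₂) = 69.2431·√(1/205 + 1/22) = 15.5346.
t* = 2.343; margin = 2.343 × 15.5346 = 36.3976.
Difference = 281.5 − 281.7 = -0.2000.
-0.2000 ± 36.3976 → (-36.60, 36.20).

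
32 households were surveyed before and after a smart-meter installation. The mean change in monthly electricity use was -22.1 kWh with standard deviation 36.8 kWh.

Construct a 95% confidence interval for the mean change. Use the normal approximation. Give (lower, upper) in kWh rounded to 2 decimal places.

Paired design: SE = s_d/√n = 36.8/√32 = 6.5054.
z* = 1.960; margin of error = 1.960 × 6.5054 = 12.7506.
-22.1 ± 12.7506 → (-34.85, -9.35).

(-34.85, -9.35)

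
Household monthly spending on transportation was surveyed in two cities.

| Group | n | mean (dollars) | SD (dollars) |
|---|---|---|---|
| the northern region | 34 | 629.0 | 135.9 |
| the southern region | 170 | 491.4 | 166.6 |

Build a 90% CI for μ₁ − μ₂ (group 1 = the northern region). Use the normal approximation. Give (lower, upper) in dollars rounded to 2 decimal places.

(93.88, 181.32)

SE₁ = s₁/√n₁ = 135.9/√34 = 23.3067; SE₂ = 166.6/√170 = 12.7776.
Independent samples, unequal variances: SE_diff = √(SE₁² + SE₂²) = √(543.20226489 + 163.26706176) = 26.5795.
z* = 1.645, so margin of error = 1.645 × 26.5795 = 43.7233.
Difference in means = 629.0 − 491.4 = 137.6000.
137.6000 ± 43.7233 → (93.88, 181.32).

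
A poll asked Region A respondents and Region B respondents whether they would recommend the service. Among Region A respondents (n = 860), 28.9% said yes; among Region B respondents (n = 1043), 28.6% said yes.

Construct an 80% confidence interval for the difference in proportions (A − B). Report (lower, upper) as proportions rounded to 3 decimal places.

The two standard errors are √(0.2890×0.7110/860) = 0.01546 and √(0.2860×0.7140/1043) = 0.01399.
Because the samples are independent, SE_diff = √(0.01546² + 0.01399²) = 0.02085.
Using z* = 1.282 for 80%, ME = 1.282 × 0.02085 = 0.02673.
p̂₁ − p̂₂ = 0.0030; interval 0.0030 ± 0.02673 gives (-0.024, 0.030).

(-0.024, 0.030)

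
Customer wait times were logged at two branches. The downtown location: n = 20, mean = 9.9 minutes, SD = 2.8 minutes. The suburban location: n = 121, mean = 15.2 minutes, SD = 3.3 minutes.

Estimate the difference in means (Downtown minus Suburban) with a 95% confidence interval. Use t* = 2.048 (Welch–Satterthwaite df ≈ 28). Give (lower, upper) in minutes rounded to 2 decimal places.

Per-group SEs: s₁/√n₁ = 2.8/√20 = 0.6261, s₂/√n₂ = 3.3/√121 = 0.3000.
Unpooled SE of the difference: √(0.39200121 + 0.09) = 0.6943.
Margin of error = t* · SE = 2.048 × 0.6943 = 1.4219.
x̄₁ − x̄₂ = 9.9 − 15.2 = -5.3000.
CI: -5.3000 ± 1.4219 = (-6.72, -3.88).

(-6.72, -3.88)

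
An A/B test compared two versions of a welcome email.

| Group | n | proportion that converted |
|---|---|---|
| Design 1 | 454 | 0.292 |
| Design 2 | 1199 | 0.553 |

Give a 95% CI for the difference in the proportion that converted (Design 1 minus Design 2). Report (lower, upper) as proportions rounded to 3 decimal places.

(-0.311, -0.211)

SE₁ = √(p̂₁(1−p̂₁)/n₁) = √(0.2920·0.7080/454) = 0.02134; SE₂ = √(0.5530·0.4470/1199) = 0.01436.
Independent samples: SE of the difference = √(SE₁² + SE₂²) = √(0.0004553956 + 0.0002062096) = 0.02572.
z* for 95% confidence is 1.960, so the margin of error is 1.960 × 0.02572 = 0.05041.
Point estimate p̂₁ − p̂₂ = 0.2920 − 0.5530 = -0.2610.
-0.2610 ± 0.05041 → (-0.311, -0.211).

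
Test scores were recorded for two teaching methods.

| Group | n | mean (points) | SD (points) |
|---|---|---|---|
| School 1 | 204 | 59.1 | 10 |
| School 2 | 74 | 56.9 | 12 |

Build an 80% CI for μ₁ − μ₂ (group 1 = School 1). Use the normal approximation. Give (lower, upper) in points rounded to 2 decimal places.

SE₁ = s₁/√n₁ = 10/√204 = 0.7001; SE₂ = 12/√74 = 1.3950.
Independent samples, unequal variances: SE_diff = √(SE₁² + SE₂²) = √(0.49014001 + 1.946025) = 1.5608.
z* = 1.282, so margin of error = 1.282 × 1.5608 = 2.0009.
Difference in means = 59.1 − 56.9 = 2.2000.
2.2000 ± 2.0009 → (0.20, 4.20).

(0.20, 4.20)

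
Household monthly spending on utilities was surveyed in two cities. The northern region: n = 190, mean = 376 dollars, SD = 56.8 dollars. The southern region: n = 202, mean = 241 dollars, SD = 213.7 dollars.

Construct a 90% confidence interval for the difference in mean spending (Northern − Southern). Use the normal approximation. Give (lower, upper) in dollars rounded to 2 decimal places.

Per-group SEs: s₁/√n₁ = 56.8/√190 = 4.1207, s₂/√n₂ = 213.7/√202 = 15.0359.
Unpooled SE of the difference: √(16.98016849 + 226.07828881) = 15.5903.
Margin of error = z* · SE = 1.645 × 15.5903 = 25.6460.
x̄₁ − x̄₂ = 376 − 241 = 135.0000.
CI: 135.0000 ± 25.6460 = (109.35, 160.65).

(109.35, 160.65)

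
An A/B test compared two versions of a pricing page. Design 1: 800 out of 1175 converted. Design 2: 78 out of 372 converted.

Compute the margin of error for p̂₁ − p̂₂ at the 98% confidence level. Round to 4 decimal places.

Sample proportions: 800/1175 = 0.6809, 78/372 = 0.2097.
Each SE is √(p̂(1−p̂)/n): √(0.6809·0.3191/1175) = 0.01360 and √(0.2097·0.7903/372) = 0.02111.
SE(p̂₁ − p̂₂) = √(SE₁² + SE₂²) = √(0.00018496 + 0.0004456321) = 0.02511, since the two samples are independent.
At 98% confidence z* = 2.326; margin = 2.326 × 0.02511 = 0.05841.

0.0584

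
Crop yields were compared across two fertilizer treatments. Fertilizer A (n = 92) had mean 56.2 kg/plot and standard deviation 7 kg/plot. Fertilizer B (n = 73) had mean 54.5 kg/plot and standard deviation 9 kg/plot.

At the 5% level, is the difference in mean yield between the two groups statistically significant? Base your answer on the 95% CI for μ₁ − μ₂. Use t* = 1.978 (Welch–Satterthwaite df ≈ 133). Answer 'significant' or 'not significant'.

not significant

Per-group SEs: s₁/√n₁ = 7/√92 = 0.7298, s₂/√n₂ = 9/√73 = 1.0534.
Unpooled SE of the difference: √(0.53260804 + 1.10965156) = 1.2815.
Margin of error = t* · SE = 1.978 × 1.2815 = 2.5348.
x̄₁ − x̄₂ = 56.2 − 54.5 = 1.7000.
CI: 1.7000 ± 2.5348 = (-0.8348, 4.2348).
The interval (-0.8348, 4.2348) contains 0, so the difference is not significant.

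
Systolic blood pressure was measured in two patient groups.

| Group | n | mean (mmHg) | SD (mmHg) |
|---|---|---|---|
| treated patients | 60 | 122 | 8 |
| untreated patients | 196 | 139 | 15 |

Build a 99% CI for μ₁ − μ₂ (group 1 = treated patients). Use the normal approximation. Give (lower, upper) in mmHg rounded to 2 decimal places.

(-20.83, -13.17)

Per-group SEs: s₁/√n₁ = 8/√60 = 1.0328, s₂/√n₂ = 15/√196 = 1.0714.
Unpooled SE of the difference: √(1.06667584 + 1.14789796) = 1.4881.
Margin of error = z* · SE = 2.576 × 1.4881 = 3.8333.
x̄₁ − x̄₂ = 122 − 139 = -17.0000.
CI: -17.0000 ± 3.8333 = (-20.83, -13.17).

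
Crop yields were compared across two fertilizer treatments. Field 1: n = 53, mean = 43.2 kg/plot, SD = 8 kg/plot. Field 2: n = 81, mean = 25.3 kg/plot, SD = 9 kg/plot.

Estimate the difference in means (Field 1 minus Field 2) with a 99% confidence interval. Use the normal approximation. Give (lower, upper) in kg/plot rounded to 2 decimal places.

(14.07, 21.73)

Per-group SEs: s₁/√n₁ = 8/√53 = 1.0989, s₂/√n₂ = 9/√81 = 1.0000.
Unpooled SE of the difference: √(1.20758121 + 1.0) = 1.4858.
Margin of error = z* · SE = 2.576 × 1.4858 = 3.8274.
x̄₁ − x̄₂ = 43.2 − 25.3 = 17.9000.
CI: 17.9000 ± 3.8274 = (14.07, 21.73).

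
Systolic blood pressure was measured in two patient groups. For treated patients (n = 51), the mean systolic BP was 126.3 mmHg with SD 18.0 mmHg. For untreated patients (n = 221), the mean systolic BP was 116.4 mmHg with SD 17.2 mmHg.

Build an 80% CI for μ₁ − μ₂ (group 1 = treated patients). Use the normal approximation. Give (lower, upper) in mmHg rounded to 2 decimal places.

Per-group SEs: s₁/√n₁ = 18.0/√51 = 2.5205, s₂/√n₂ = 17.2/√221 = 1.1570.
Unpooled SE of the difference: √(6.35292025 + 1.338649) = 2.7734.
Margin of error = z* · SE = 1.282 × 2.7734 = 3.5555.
x̄₁ − x̄₂ = 126.3 − 116.4 = 9.9000.
CI: 9.9000 ± 3.5555 = (6.34, 13.46).

(6.34, 13.46)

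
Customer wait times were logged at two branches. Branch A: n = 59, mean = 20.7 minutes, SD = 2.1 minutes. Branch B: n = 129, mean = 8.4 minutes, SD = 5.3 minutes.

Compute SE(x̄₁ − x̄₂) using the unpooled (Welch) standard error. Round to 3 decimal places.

0.541

Per-group SEs: s₁/√n₁ = 2.1/√59 = 0.2734, s₂/√n₂ = 5.3/√129 = 0.4666.
Unpooled SE of the difference: √(0.07474756 + 0.21771556) = 0.5408.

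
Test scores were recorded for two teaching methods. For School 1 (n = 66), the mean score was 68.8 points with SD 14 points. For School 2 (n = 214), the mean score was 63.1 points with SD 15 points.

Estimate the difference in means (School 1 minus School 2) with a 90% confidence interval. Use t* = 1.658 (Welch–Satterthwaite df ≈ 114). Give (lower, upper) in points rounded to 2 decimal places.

(2.38, 9.02)

SE₁ = s₁/√n₁ = 14/√66 = 1.7233; SE₂ = 15/√214 = 1.0254.
Independent samples, unequal variances: SE_diff = √(SE₁² + SE₂²) = √(2.96976289 + 1.05144516) = 2.0053.
t* = 1.658, so margin of error = 1.658 × 2.0053 = 3.3248.
Difference in means = 68.8 − 63.1 = 5.7000.
5.7000 ± 3.3248 → (2.38, 9.02).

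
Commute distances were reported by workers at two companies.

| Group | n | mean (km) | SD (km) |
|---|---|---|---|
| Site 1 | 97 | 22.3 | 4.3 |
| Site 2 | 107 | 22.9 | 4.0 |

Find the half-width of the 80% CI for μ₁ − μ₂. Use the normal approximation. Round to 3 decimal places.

0.748

Standard errors of each mean: 4.3/√97 = 0.4366 and 4.0/√107 = 0.3867.
SE(x̄₁ − x̄₂) = √(0.4366² + 0.3867²) = 0.5832 for independent samples with unequal variances.
With z* = 1.282, the margin is 1.282 × 0.5832 = 0.7477.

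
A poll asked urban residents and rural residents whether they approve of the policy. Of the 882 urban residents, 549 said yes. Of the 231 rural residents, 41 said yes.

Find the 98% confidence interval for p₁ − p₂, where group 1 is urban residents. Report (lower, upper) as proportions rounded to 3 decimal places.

(0.375, 0.515)

First, p̂₁ = 549/882 = 0.6224; p̂₂ = 41/231 = 0.1775.
The two standard errors are √(0.6224×0.3776/882) = 0.01632 and √(0.1775×0.8225/231) = 0.02514.
Because the samples are independent, SE_diff = √(0.01632² + 0.02514²) = 0.02997.
Using z* = 2.326 for 98%, ME = 2.326 × 0.02997 = 0.06971.
p̂₁ − p̂₂ = 0.4449; interval 0.4449 ± 0.06971 gives (0.375, 0.515).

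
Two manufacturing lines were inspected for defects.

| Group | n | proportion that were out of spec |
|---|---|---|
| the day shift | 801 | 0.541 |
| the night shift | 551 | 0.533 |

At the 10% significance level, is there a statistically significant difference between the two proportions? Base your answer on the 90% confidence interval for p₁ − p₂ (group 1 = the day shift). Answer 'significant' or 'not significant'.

Each SE is √(p̂(1−p̂)/n): √(0.5410·0.4590/801) = 0.01761 and √(0.5330·0.4670/551) = 0.02125.
SE(p̂₁ − p̂₂) = √(SE₁² + SE₂²) = √(0.0003101121 + 0.0004515625) = 0.02760, since the two samples are independent.
At 90% confidence z* = 1.645; margin = 1.645 × 0.02760 = 0.04540.
The difference is 0.5410 − 0.5330 = 0.0080, so the interval is 0.0080 ± 0.04540 = (-0.03740, 0.05340).
The interval (-0.03740, 0.05340) contains 0, so the difference is not significant.

not significant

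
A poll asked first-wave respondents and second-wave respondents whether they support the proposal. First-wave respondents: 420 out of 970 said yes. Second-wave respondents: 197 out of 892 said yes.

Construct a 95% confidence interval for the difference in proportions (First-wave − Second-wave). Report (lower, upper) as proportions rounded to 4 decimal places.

(0.1707, 0.2535)

Sample proportions: 420/970 = 0.4330, 197/892 = 0.2209.
Each SE is √(p̂(1−p̂)/n): √(0.4330·0.5670/970) = 0.01591 and √(0.2209·0.7791/892) = 0.01389.
SE(p̂₁ − p̂₂) = √(SE₁² + SE₂²) = √(0.0002531281 + 0.0001929321) = 0.02112, since the two samples are independent.
At 95% confidence z* = 1.960; margin = 1.960 × 0.02112 = 0.04140.
The difference is 0.4330 − 0.2209 = 0.2121, so the interval is 0.2121 ± 0.04140 = (0.1707, 0.2535).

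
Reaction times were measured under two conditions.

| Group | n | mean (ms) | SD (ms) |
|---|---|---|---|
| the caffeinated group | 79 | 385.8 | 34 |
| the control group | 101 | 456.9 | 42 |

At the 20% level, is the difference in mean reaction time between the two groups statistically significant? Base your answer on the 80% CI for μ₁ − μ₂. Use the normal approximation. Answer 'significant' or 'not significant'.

Standard errors of each mean: 34/√79 = 3.8253 and 42/√101 = 4.1792.
SE(x̄₁ − x̄₂) = √(3.8253² + 4.1792²) = 5.6656 for independent samples with unequal variances.
With z* = 1.282, the margin is 1.282 × 5.6656 = 7.2633.
x̄₁ − x̄₂ = 385.8 − 456.9 = -71.1000; the interval is -71.1000 ± 7.2633 = (-78.3633, -63.8367).
The interval (-78.3633, -63.8367) does not contain 0, so the difference is significant.

significant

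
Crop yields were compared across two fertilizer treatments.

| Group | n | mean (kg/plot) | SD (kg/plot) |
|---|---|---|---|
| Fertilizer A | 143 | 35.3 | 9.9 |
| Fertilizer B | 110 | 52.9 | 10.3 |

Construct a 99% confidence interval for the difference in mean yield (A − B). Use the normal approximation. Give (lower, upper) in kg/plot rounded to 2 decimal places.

(-20.91, -14.29)

SE₁ = s₁/√n₁ = 9.9/√143 = 0.8279; SE₂ = 10.3/√110 = 0.9821.
Independent samples, unequal variances: SE_diff = √(SE₁² + SE₂²) = √(0.68541841 + 0.96452041) = 1.2845.
z* = 2.576, so margin of error = 2.576 × 1.2845 = 3.3089.
Difference in means = 35.3 − 52.9 = -17.6000.
-17.6000 ± 3.3089 → (-20.91, -14.29).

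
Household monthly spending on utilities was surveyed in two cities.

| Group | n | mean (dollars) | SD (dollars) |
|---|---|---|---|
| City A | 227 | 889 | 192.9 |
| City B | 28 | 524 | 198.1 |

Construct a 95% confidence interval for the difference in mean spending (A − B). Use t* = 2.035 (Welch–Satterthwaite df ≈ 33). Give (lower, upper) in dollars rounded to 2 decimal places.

SE₁ = s₁/√n₁ = 192.9/√227 = 12.8032; SE₂ = 198.1/√28 = 37.4374.
Independent samples, unequal variances: SE_diff = √(SE₁² + SE₂²) = √(163.92193024 + 1401.55891876) = 39.5662.
t* = 2.035, so margin of error = 2.035 × 39.5662 = 80.5172.
Difference in means = 889 − 524 = 365.0000.
365.0000 ± 80.5172 → (284.48, 445.52).

(284.48, 445.52)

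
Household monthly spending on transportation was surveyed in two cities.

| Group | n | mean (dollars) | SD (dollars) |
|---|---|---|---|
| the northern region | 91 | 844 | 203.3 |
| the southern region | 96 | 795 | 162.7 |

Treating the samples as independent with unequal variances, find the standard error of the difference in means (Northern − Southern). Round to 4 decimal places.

27.0172

SE₁ = s₁/√n₁ = 203.3/√91 = 21.3116; SE₂ = 162.7/√96 = 16.6055.
Independent samples, unequal variances: SE_diff = √(SE₁² + SE₂²) = √(454.18429456 + 275.74263025) = 27.0172.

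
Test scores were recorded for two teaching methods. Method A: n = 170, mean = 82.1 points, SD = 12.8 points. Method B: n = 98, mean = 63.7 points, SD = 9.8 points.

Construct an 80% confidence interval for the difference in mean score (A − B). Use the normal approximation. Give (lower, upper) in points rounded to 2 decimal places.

(16.61, 20.19)

SE₁ = s₁/√n₁ = 12.8/√170 = 0.9817; SE₂ = 9.8/√98 = 0.9899.
Independent samples, unequal variances: SE_diff = √(SE₁² + SE₂²) = √(0.96373489 + 0.97990201) = 1.3941.
z* = 1.282, so margin of error = 1.282 × 1.3941 = 1.7872.
Difference in means = 82.1 − 63.7 = 18.4000.
18.4000 ± 1.7872 → (16.61, 20.19).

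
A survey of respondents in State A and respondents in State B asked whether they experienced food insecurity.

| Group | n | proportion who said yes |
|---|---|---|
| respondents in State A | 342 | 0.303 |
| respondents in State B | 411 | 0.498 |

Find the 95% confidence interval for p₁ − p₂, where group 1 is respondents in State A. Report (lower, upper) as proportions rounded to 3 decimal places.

(-0.264, -0.126)

SE₁ = √(p̂₁(1−p̂₁)/n₁) = √(0.3030·0.6970/342) = 0.02485; SE₂ = √(0.4980·0.5020/411) = 0.02466.
Independent samples: SE of the difference = √(SE₁² + SE₂²) = √(0.0006175225 + 0.0006081156) = 0.03501.
z* for 95% confidence is 1.960, so the margin of error is 1.960 × 0.03501 = 0.06862.
Point estimate p̂₁ − p̂₂ = 0.3030 − 0.4980 = -0.1950.
-0.1950 ± 0.06862 → (-0.264, -0.126).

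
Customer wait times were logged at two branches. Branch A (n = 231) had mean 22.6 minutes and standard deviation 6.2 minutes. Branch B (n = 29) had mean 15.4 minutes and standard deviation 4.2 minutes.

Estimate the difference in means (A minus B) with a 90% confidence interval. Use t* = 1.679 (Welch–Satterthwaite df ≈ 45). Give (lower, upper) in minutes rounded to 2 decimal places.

(5.72, 8.68)

Per-group SEs: s₁/√n₁ = 6.2/√231 = 0.4079, s₂/√n₂ = 4.2/√29 = 0.7799.
Unpooled SE of the difference: √(0.16638241 + 0.60824401) = 0.8801.
Margin of error = t* · SE = 1.679 × 0.8801 = 1.4777.
x̄₁ − x̄₂ = 22.6 − 15.4 = 7.2000.
CI: 7.2000 ± 1.4777 = (5.72, 8.68).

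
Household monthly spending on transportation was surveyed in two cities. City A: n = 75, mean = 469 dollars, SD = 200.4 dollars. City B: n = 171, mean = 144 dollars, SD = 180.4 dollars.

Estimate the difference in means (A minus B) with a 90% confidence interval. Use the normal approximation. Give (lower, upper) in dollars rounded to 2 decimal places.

SE₁ = s₁/√n₁ = 200.4/√75 = 23.1402; SE₂ = 180.4/√171 = 13.7955.
Independent samples, unequal variances: SE_diff = √(SE₁² + SE₂²) = √(535.46885604 + 190.31582025) = 26.9404.
z* = 1.645, so margin of error = 1.645 × 26.9404 = 44.3170.
Difference in means = 469 − 144 = 325.0000.
325.0000 ± 44.3170 → (280.68, 369.32).

(280.68, 369.32)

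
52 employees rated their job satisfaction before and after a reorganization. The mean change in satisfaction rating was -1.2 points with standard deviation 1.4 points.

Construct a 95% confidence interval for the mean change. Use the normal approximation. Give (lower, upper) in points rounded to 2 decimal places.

(-1.58, -0.82)

This is a matched-pairs design, so SE = s_d/√n = 1.4/√52 = 0.1941.
Margin = 1.960 × 0.1941 = 0.3804; the interval is -1.2 ± 0.3804 = (-1.58, -0.82).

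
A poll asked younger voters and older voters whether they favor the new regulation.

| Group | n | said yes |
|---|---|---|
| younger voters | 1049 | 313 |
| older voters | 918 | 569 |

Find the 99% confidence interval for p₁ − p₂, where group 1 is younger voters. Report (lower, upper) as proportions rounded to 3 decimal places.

First, p̂₁ = 313/1049 = 0.2984; p̂₂ = 569/918 = 0.6198.
The two standard errors are √(0.2984×0.7016/1049) = 0.01413 and √(0.6198×0.3802/918) = 0.01602.
Because the samples are independent, SE_diff = √(0.01413² + 0.01602²) = 0.02136.
Using z* = 2.576 for 99%, ME = 2.576 × 0.02136 = 0.05502.
p̂₁ − p̂₂ = -0.3214; interval -0.3214 ± 0.05502 gives (-0.376, -0.266).

(-0.376, -0.266)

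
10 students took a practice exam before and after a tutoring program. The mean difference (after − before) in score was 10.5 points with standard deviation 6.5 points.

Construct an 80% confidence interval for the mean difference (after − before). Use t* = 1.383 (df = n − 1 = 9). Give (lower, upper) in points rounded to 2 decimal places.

This is a matched-pairs design, so SE = s_d/√n = 6.5/√10 = 2.0555.
Margin = 1.383 × 2.0555 = 2.8428; the interval is 10.5 ± 2.8428 = (7.66, 13.34).

(7.66, 13.34)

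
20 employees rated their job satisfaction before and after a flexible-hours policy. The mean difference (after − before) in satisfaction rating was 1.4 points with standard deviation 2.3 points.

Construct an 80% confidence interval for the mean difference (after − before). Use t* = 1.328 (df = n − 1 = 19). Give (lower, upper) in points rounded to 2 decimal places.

This is a matched-pairs design, so SE = s_d/√n = 2.3/√20 = 0.5143.
Margin = 1.328 × 0.5143 = 0.6830; the interval is 1.4 ± 0.6830 = (0.72, 2.08).

(0.72, 2.08)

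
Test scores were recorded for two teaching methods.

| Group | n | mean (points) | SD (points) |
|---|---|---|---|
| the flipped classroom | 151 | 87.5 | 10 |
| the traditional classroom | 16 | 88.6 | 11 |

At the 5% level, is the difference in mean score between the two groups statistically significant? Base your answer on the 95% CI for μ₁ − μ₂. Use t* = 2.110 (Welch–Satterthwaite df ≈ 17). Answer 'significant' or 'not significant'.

Per-group SEs: s₁/√n₁ = 10/√151 = 0.8138, s₂/√n₂ = 11/√16 = 2.7500.
Unpooled SE of the difference: √(0.66227044 + 7.5625) = 2.8679.
Margin of error = t* · SE = 2.110 × 2.8679 = 6.0513.
x̄₁ − x̄₂ = 87.5 − 88.6 = -1.1000.
CI: -1.1000 ± 6.0513 = (-7.1513, 4.9513).
The interval (-7.1513, 4.9513) contains 0, so the difference is not significant.

not significant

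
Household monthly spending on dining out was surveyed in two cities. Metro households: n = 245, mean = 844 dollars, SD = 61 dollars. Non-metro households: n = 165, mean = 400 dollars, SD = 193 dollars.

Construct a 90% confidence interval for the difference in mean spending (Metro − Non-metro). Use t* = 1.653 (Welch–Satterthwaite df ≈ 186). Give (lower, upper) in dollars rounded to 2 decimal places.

Per-group SEs: s₁/√n₁ = 61/√245 = 3.8971, s₂/√n₂ = 193/√165 = 15.0250.
Unpooled SE of the difference: √(15.18738841 + 225.750625) = 15.5222.
Margin of error = t* · SE = 1.653 × 15.5222 = 25.6582.
x̄₁ − x̄₂ = 844 − 400 = 444.0000.
CI: 444.0000 ± 25.6582 = (418.34, 469.66).

(418.34, 469.66)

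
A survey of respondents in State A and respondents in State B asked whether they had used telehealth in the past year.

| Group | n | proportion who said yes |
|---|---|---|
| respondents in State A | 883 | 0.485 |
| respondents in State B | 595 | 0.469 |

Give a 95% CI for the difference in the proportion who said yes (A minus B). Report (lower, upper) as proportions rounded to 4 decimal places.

(-0.0359, 0.0679)

The two standard errors are √(0.4850×0.5150/883) = 0.01682 and √(0.4690×0.5310/595) = 0.02046.
Because the samples are independent, SE_diff = √(0.01682² + 0.02046²) = 0.02649.
Using z* = 1.960 for 95%, ME = 1.960 × 0.02649 = 0.05192.
p̂₁ − p̂₂ = 0.0160; interval 0.0160 ± 0.05192 gives (-0.0359, 0.0679).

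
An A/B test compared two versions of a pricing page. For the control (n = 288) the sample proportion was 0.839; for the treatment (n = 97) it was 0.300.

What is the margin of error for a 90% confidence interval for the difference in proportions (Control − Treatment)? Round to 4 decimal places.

The two standard errors are √(0.8390×0.1610/288) = 0.02166 and √(0.3000×0.7000/97) = 0.04653.
Because the samples are independent, SE_diff = √(0.02166² + 0.04653²) = 0.05132.
Using z* = 1.645 for 90%, ME = 1.645 × 0.05132 = 0.08442.

0.0844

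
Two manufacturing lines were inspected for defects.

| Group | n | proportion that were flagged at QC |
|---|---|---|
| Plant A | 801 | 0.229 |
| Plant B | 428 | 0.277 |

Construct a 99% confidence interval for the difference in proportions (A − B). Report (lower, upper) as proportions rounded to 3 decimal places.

(-0.116, 0.020)

SE₁ = √(p̂₁(1−p̂₁)/n₁) = √(0.2290·0.7710/801) = 0.01485; SE₂ = √(0.2770·0.7230/428) = 0.02163.
Independent samples: SE of the difference = √(SE₁² + SE₂²) = √(0.0002205225 + 0.0004678569) = 0.02624.
z* for 99% confidence is 2.576, so the margin of error is 2.576 × 0.02624 = 0.06759.
Point estimate p̂₁ − p̂₂ = 0.2290 − 0.2770 = -0.0480.
-0.0480 ± 0.06759 → (-0.116, 0.020).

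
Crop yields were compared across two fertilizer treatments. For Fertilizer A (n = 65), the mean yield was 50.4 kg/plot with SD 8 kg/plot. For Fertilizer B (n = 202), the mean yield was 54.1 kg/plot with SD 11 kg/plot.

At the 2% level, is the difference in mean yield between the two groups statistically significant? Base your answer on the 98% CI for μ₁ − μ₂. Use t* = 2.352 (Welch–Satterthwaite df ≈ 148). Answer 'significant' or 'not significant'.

significant

Standard errors of each mean: 8/√65 = 0.9923 and 11/√202 = 0.7740.
SE(x̄₁ − x̄₂) = √(0.9923² + 0.7740²) = 1.2585 for independent samples with unequal variances.
With t* = 2.352, the margin is 2.352 × 1.2585 = 2.9600.
x̄₁ − x̄₂ = 50.4 − 54.1 = -3.7000; the interval is -3.7000 ± 2.9600 = (-6.6600, -0.7400).
The interval (-6.6600, -0.7400) does not contain 0, so the difference is significant.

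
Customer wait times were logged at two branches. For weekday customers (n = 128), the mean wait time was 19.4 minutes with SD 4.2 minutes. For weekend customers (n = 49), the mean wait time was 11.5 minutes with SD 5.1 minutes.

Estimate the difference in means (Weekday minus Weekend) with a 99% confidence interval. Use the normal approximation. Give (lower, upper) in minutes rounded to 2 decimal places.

SE₁ = s₁/√n₁ = 4.2/√128 = 0.3712; SE₂ = 5.1/√49 = 0.7286.
Independent samples, unequal variances: SE_diff = √(SE₁² + SE₂²) = √(0.13778944 + 0.53085796) = 0.8177.
z* = 2.576, so margin of error = 2.576 × 0.8177 = 2.1064.
Difference in means = 19.4 − 11.5 = 7.9000.
7.9000 ± 2.1064 → (5.79, 10.01).

(5.79, 10.01)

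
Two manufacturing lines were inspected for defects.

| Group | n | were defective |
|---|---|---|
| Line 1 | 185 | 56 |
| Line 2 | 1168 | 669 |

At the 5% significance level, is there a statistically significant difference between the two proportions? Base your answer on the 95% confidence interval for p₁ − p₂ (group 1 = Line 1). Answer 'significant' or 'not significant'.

First, p̂₁ = 56/185 = 0.3027; p̂₂ = 669/1168 = 0.5728.
The two standard errors are √(0.3027×0.6973/185) = 0.03378 and √(0.5728×0.4272/1168) = 0.01447.
Because the samples are independent, SE_diff = √(0.03378² + 0.01447²) = 0.03675.
Using z* = 1.960 for 95%, ME = 1.960 × 0.03675 = 0.07203.
p̂₁ − p̂₂ = -0.2701; interval -0.2701 ± 0.07203 gives (-0.34213, -0.19807).
The interval (-0.34213, -0.19807) does not contain 0, so the difference is significant.

significant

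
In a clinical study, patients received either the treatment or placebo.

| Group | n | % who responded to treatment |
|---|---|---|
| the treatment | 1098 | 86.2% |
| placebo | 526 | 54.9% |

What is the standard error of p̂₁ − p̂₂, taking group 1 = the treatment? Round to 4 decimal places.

0.0241

SE₁ = √(p̂₁(1−p̂₁)/n₁) = √(0.8620·0.1380/1098) = 0.01041; SE₂ = √(0.5490·0.4510/526) = 0.02170.
Independent samples: SE of the difference = √(SE₁² + SE₂²) = √(0.0001083681 + 0.00047089) = 0.02407.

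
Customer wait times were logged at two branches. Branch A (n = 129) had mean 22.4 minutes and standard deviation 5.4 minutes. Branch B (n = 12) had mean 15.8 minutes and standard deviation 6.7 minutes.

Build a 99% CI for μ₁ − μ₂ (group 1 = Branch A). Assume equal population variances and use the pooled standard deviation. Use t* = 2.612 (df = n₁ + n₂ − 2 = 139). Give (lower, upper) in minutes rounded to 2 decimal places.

s_p = √[((n₁−1)s₁² + (n₂−1)s₂²)/(n₁+n₂−2)] = √[(128·5.4² + 11·6.7²)/139] = 5.5141.
SE = 5.5141·√(1/129 + 1/12) = 1.6642.
With t* = 2.612, margin = 2.612 × 1.6642 = 4.3469.
x̄₁ − x̄₂ = 22.4 − 15.8 = 6.6000; interval 6.6000 ± 4.3469 = (2.25, 10.95).

(2.25, 10.95)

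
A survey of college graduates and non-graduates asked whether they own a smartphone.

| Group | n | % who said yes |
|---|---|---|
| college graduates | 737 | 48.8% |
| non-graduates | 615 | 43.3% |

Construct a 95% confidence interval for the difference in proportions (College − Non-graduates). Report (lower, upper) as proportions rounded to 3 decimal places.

(0.002, 0.108)

SE₁ = √(p̂₁(1−p̂₁)/n₁) = √(0.4880·0.5120/737) = 0.01841; SE₂ = √(0.4330·0.5670/615) = 0.01998.
Independent samples: SE of the difference = √(SE₁² + SE₂²) = √(0.0003389281 + 0.0003992004) = 0.02717.
z* for 95% confidence is 1.960, so the margin of error is 1.960 × 0.02717 = 0.05325.
Point estimate p̂₁ − p̂₂ = 0.4880 − 0.4330 = 0.0550.
0.0550 ± 0.05325 → (0.002, 0.108).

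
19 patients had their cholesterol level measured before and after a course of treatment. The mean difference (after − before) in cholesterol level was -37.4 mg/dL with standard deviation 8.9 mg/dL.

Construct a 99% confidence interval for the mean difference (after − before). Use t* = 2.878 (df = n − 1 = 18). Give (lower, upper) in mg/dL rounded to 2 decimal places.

Paired design: SE = s_d/√n = 8.9/√19 = 2.0418.
t* = 2.878; margin of error = 2.878 × 2.0418 = 5.8763.
-37.4 ± 5.8763 → (-43.28, -31.52).

(-43.28, -31.52)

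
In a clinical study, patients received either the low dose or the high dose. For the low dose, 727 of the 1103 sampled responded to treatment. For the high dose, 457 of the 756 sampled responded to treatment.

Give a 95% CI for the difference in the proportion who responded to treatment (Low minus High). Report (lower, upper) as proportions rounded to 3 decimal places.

Sample proportions: 727/1103 = 0.6591, 457/756 = 0.6045.
Each SE is √(p̂(1−p̂)/n): √(0.6591·0.3409/1103) = 0.01427 and √(0.6045·0.3955/756) = 0.01778.
SE(p̂₁ − p̂₂) = √(SE₁² + SE₂²) = √(0.0002036329 + 0.0003161284) = 0.02280, since the two samples are independent.
At 95% confidence z* = 1.960; margin = 1.960 × 0.02280 = 0.04469.
The difference is 0.6591 − 0.6045 = 0.0546, so the interval is 0.0546 ± 0.04469 = (0.010, 0.099).

(0.010, 0.099)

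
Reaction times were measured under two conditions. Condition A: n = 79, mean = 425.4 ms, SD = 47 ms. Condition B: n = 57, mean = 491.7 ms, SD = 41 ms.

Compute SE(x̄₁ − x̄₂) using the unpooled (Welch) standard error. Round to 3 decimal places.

7.580

SE₁ = s₁/√n₁ = 47/√79 = 5.2879; SE₂ = 41/√57 = 5.4306.
Independent samples, unequal variances: SE_diff = √(SE₁² + SE₂²) = √(27.96188641 + 29.49141636) = 7.5798.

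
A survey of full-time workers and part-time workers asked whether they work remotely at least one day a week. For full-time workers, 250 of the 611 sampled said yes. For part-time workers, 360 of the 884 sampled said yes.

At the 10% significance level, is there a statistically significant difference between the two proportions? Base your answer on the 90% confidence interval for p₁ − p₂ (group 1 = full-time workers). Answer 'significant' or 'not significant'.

Sample proportions: 250/611 = 0.4092, 360/884 = 0.4072.
Each SE is √(p̂(1−p̂)/n): √(0.4092·0.5908/611) = 0.01989 and √(0.4072·0.5928/884) = 0.01652.
SE(p̂₁ − p̂₂) = √(SE₁² + SE₂²) = √(0.0003956121 + 0.0002729104) = 0.02586, since the two samples are independent.
At 90% confidence z* = 1.645; margin = 1.645 × 0.02586 = 0.04254.
The difference is 0.4092 − 0.4072 = 0.0020, so the interval is 0.0020 ± 0.04254 = (-0.04054, 0.04454).
The interval (-0.04054, 0.04454) contains 0, so the difference is not significant.

not significant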